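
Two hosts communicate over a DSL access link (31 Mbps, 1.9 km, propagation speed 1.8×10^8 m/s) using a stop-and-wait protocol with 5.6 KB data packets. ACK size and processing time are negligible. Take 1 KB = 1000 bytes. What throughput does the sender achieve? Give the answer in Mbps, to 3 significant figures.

30.6 Mbps

t_tx = L/R = 44800/31000000 = 0.00144516 s.
t_prop = 1900/180000000 = 1.05556e-05 s; RTT = 2.11111e-05 s.
Cycle = t_tx + RTT = 0.00146627 s.
Throughput = L / cycle = 44800 / 0.00146627 = 30.6 Mbps.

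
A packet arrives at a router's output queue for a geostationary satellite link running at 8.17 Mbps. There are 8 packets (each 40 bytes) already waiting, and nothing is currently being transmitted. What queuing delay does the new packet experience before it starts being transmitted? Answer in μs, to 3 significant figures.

Each queued packet: L/R = 320/8170000 = 39.1677 μs.
8 queued → 313.341 μs.
Queuing delay = 313 μs.

313 μs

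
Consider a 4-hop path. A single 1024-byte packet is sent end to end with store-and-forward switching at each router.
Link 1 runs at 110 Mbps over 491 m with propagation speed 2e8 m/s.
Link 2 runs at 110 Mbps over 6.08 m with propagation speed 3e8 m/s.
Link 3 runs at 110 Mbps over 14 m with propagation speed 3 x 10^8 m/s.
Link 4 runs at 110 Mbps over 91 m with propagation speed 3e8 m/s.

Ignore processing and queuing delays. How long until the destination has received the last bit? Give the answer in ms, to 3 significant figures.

0.301 ms

L = 1024 × 8 = 8192 bits.
Transmission delay per hop = L/R = 8192/110000000 = 0.0744727 ms; 4 hops → 0.297891 ms.
Propagation delays (d/s per hop): 0.002455, 2.02667e-05, 4.66667e-05, 0.000303333 ms; sum = 0.00282527 ms.
End-to-end = 0.301 ms.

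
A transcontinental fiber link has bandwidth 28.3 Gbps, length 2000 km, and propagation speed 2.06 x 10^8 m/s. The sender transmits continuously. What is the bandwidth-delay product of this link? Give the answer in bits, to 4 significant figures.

Propagation delay = 2000000 / 206000000 = 0.00970874 s.
BDP = R × t_prop = 28300000000 × 0.00970874 = 274757000 bits.

274800000 bits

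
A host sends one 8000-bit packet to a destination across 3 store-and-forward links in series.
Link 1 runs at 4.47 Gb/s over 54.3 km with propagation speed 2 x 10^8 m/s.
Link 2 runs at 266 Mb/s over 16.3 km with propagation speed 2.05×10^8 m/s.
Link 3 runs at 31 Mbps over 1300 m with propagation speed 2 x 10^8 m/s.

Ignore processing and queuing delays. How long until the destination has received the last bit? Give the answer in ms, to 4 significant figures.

Transmission delays (L/R per hop): 0.00178971, 0.0300752, 0.258065 ms; sum = 0.289929 ms.
Propagation delays (d/s per hop): 0.2715, 0.0795122, 0.0065 ms; sum = 0.357512 ms.
End-to-end = 0.6474 ms.

0.6474 ms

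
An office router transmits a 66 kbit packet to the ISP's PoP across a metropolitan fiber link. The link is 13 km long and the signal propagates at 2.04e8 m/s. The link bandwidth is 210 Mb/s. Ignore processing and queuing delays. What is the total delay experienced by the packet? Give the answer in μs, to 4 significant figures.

378.0 μs

L = 66000 bits.
Transmission delay = L/R = 66000 / 210000000 = 314.286 μs.
Propagation delay = d/s = 13000 m / 204000000 m/s = 63.7255 μs.
Total = 378.0 μs.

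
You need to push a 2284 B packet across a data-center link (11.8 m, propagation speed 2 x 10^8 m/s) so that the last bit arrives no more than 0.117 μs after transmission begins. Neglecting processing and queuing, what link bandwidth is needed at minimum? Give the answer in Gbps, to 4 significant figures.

315.0 Gbps

L = 18272 bits.
Propagation delay = 11.8 / 200000000 = 0.059 μs.
Transmission budget = 0.117 − 0.059 = 0.058 μs.
R ≥ L / t_tx = 18272 bits / 5.8e-08 s = 315.0 Gbps.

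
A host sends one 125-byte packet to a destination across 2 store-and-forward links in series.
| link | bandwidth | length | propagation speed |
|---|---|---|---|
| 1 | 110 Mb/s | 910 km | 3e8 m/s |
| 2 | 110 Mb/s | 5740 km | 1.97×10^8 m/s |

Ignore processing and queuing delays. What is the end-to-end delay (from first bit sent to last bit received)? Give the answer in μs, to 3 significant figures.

L = 125 × 8 = 1000 bits.
Transmission delay per hop = L/R = 1000/110000000 = 9.09091 μs; 2 hops → 18.1818 μs.
Propagation delays (d/s per hop): 3033.33, 29137.1 μs; sum = 32170.4 μs.
End-to-end = 32200 μs.

32200 μs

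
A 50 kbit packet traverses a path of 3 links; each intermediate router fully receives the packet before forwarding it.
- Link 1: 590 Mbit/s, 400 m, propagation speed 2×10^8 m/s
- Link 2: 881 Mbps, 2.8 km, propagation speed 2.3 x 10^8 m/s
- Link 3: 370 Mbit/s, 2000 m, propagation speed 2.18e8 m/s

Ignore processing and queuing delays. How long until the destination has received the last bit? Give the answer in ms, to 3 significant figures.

L = 50000 bits.
Transmission delays (L/R per hop): 0.0847458, 0.0567537, 0.135135 ms; sum = 0.276635 ms.
Propagation delays (d/s per hop): 0.002, 0.0121739, 0.00917431 ms; sum = 0.0233482 ms.
End-to-end = 0.300 ms.

0.300 ms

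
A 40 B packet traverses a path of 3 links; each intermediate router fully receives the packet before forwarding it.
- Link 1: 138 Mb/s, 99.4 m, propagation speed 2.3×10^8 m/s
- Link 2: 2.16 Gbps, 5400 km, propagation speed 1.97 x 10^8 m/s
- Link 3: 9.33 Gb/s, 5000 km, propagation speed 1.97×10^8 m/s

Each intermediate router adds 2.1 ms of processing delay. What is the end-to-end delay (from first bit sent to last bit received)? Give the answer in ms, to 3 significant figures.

L = 40 × 8 = 320 bits.
Transmission delays (L/R per hop): 0.00231884, 0.000148148, 3.4298e-05 ms; sum = 0.00250129 ms.
Propagation delays (d/s per hop): 0.000432174, 27.4112, 25.3807 ms; sum = 52.7923 ms.
Processing at 2 router(s): 2 × 2.1 ms = 4.2 ms.
End-to-end = 57.0 ms.

57.0 ms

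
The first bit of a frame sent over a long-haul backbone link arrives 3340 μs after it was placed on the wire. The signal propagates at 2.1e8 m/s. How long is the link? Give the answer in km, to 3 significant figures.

701 km

d = s × t_prop = 210000000 × 0.00334 = 701 km.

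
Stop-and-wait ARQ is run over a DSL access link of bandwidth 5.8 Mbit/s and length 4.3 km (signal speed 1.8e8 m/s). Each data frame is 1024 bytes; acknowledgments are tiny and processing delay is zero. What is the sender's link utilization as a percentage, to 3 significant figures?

t_tx = L/R = 8192/5800000 = 0.00141241 s.
t_prop = 4300/180000000 = 2.38889e-05 s; RTT = 4.77778e-05 s.
Cycle = t_tx + RTT = 0.00146019 s.
Utilization = t_tx / cycle = 0.00141241/0.00146019 = 96.7 %.

96.7 %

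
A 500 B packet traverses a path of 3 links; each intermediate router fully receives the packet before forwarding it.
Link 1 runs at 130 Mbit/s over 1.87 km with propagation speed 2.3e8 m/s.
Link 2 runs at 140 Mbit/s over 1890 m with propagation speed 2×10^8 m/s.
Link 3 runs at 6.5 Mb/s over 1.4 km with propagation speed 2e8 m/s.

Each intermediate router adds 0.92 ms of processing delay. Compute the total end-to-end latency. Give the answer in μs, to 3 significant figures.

L = 500 × 8 = 4000 bits.
Transmission delays (L/R per hop): 30.7692, 28.5714, 615.385 μs; sum = 674.725 μs.
Propagation delays (d/s per hop): 8.13043, 9.45, 7 μs; sum = 24.5804 μs.
Processing at 2 router(s): 2 × 0.92 ms = 1840 μs.
End-to-end = 2540 μs.

2540 μs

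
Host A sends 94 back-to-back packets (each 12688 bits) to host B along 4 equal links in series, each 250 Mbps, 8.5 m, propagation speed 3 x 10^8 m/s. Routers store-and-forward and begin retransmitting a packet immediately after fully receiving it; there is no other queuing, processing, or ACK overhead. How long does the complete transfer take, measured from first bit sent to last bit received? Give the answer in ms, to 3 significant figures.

4.92 ms

Per-hop transmission t_tx = L/R = 12688/250000000 = 0.050752 ms.
Per-hop propagation t_prop = 8.5/300000000 = 2.83333e-05 ms.
Pipeline fill: first packet needs 4·t_tx to clear all hops; remaining 93 packets each add one t_tx.
Total = (4+94-1)·t_tx + 4·t_prop = 97·0.050752 + 4·2.83333e-05 = 4.92 ms.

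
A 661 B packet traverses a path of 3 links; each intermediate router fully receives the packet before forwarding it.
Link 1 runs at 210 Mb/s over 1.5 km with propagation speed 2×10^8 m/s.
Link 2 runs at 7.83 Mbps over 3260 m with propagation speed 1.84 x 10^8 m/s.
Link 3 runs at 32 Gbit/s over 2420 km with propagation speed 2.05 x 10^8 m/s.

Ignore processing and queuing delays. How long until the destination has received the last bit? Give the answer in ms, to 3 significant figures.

12.5 ms

L = 661 × 8 = 5288 bits.
Transmission delays (L/R per hop): 0.025181, 0.675351, 0.00016525 ms; sum = 0.700697 ms.
Propagation delays (d/s per hop): 0.0075, 0.0177174, 11.8049 ms; sum = 11.8301 ms.
End-to-end = 12.5 ms.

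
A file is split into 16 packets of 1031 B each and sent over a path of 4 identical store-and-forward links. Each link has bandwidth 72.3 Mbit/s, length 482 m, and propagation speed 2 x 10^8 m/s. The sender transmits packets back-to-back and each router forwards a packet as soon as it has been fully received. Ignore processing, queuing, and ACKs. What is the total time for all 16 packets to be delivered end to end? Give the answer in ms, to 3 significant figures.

Per-hop transmission t_tx = L/R = 8248/72300000 = 0.11408 ms.
Per-hop propagation t_prop = 482/200000000 = 0.00241 ms.
Pipeline fill: first packet needs 4·t_tx to clear all hops; remaining 15 packets each add one t_tx.
Total = (4+16-1)·t_tx + 4·t_prop = 19·0.11408 + 4·0.00241 = 2.18 ms.

2.18 ms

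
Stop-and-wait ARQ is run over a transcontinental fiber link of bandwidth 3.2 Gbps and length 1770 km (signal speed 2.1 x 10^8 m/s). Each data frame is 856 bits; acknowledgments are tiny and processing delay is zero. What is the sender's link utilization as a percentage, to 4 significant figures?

t_tx = L/R = 856/3200000000 = 2.675e-07 s.
t_prop = 1770000/210000000 = 0.00842857 s; RTT = 0.0168571 s.
Cycle = t_tx + RTT = 0.0168574 s.
Utilization = t_tx / cycle = 2.675e-07/0.0168574 = 0.001587 %.

0.001587 %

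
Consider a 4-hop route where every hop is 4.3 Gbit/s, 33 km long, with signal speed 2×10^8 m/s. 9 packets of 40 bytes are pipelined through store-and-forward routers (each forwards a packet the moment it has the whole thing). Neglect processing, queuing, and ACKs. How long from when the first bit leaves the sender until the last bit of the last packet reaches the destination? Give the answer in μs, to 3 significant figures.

661 μs

Per-hop transmission t_tx = L/R = 320/4300000000 = 0.0744186 μs.
Per-hop propagation t_prop = 33000/200000000 = 165 μs.
Pipeline fill: first packet needs 4·t_tx to clear all hops; remaining 8 packets each add one t_tx.
Total = (4+9-1)·t_tx + 4·t_prop = 12·0.0744186 + 4·165 = 661 μs.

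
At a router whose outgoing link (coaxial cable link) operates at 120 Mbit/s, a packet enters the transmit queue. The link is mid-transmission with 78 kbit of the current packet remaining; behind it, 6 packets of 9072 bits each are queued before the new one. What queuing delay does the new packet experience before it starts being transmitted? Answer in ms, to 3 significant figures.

Each queued packet: L/R = 9072/120000000 = 0.0756 ms.
6 queued → 0.4536 ms.
Plus remaining 78000 bits of current packet: 0.65 ms.
Queuing delay = 1.10 ms.

1.10 ms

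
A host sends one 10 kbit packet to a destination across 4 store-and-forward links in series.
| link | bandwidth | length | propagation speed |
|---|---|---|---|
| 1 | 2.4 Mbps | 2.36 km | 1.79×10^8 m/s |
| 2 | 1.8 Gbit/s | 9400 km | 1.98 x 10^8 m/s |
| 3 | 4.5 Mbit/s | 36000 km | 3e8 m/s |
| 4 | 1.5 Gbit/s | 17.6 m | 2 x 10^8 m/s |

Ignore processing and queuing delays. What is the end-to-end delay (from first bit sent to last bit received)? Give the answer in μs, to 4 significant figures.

L = 10000 bits.
Transmission delays (L/R per hop): 4166.67, 5.55556, 2222.22, 6.66667 μs; sum = 6401.11 μs.
Propagation delays (d/s per hop): 13.1844, 47474.7, 120000, 0.088 μs; sum = 167488 μs.
End-to-end = 173900 μs.

173900 μs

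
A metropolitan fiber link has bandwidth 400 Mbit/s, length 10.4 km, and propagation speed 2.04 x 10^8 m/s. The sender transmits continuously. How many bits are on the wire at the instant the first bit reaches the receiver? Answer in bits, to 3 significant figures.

20400 bits

Propagation delay = 10400 / 204000000 = 5.09804e-05 s.
BDP = R × t_prop = 400000000 × 5.09804e-05 = 20392.2 bits.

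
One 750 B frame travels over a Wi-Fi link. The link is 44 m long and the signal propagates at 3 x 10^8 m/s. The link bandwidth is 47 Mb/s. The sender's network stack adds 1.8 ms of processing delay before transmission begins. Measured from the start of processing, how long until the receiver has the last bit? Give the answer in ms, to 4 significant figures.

1.928 ms

L = 750 × 8 = 6000 bits.
Transmission delay = L/R = 6000 / 47000000 = 0.12766 ms.
Propagation delay = d/s = 44 m / 300000000 m/s = 0.000146667 ms.
Plus processing delay 1.8 ms = 1.8 ms.
Total = 1.928 ms.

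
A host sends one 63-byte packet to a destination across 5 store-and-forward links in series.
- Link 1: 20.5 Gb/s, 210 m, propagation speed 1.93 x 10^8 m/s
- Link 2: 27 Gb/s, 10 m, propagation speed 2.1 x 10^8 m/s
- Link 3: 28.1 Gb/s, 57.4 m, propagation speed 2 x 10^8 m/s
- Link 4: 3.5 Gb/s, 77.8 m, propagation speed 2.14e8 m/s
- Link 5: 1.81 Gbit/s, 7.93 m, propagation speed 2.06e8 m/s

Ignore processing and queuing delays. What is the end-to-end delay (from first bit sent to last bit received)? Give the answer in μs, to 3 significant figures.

L = 63 × 8 = 504 bits.
Transmission delays (L/R per hop): 0.0245854, 0.0186667, 0.0179359, 0.144, 0.278453 μs; sum = 0.483641 μs.
Propagation delays (d/s per hop): 1.08808, 0.047619, 0.287, 0.363551, 0.0384951 μs; sum = 1.82475 μs.
End-to-end = 2.31 μs.

2.31 μs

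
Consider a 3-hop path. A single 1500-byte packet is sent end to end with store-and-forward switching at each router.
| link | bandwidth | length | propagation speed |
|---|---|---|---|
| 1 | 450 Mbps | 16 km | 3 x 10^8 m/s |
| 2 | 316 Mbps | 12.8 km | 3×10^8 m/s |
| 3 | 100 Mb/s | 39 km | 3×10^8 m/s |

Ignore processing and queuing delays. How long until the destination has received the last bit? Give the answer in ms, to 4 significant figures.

L = 1500 × 8 = 12000 bits.
Transmission delays (L/R per hop): 0.0266667, 0.0379747, 0.12 ms; sum = 0.184641 ms.
Propagation delays (d/s per hop): 0.0533333, 0.0426667, 0.13 ms; sum = 0.226 ms.
End-to-end = 0.4106 ms.

0.4106 ms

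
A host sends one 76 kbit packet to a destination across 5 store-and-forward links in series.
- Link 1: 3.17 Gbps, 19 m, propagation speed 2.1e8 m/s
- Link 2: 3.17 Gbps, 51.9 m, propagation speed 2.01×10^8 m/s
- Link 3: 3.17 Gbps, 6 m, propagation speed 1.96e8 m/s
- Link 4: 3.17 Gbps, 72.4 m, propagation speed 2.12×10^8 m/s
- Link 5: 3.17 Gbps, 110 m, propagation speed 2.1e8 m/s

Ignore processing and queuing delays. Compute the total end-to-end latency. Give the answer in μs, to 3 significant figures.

121 μs

L = 76000 bits.
Transmission delay per hop = L/R = 76000/3170000000 = 23.9748 μs; 5 hops → 119.874 μs.
Propagation delays (d/s per hop): 0.0904762, 0.258209, 0.0306122, 0.341509, 0.52381 μs; sum = 1.24462 μs.
End-to-end = 121 μs.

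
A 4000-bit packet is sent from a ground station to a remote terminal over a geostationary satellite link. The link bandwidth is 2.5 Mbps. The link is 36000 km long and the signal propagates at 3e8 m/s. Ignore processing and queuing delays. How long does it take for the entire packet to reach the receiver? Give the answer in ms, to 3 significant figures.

Transmission delay = L/R = 4000 / 2500000 = 1.6 ms.
Propagation delay = d/s = 36000000 m / 300000000 m/s = 120 ms.
Total = 122 ms.

122 ms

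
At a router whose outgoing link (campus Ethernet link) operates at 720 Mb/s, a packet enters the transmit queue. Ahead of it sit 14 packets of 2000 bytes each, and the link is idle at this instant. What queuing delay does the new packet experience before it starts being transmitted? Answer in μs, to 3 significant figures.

Each queued packet: L/R = 16000/720000000 = 22.2222 μs.
14 queued → 311.111 μs.
Queuing delay = 311 μs.

311 μs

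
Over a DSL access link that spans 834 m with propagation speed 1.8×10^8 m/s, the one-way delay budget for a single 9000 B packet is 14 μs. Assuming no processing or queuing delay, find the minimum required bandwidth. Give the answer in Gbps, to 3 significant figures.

7.69 Gbps

L = 72000 bits.
Propagation delay = 834 / 180000000 = 4.63333 μs.
Transmission budget = 14 − 4.63333 = 9.36667 μs.
R ≥ L / t_tx = 72000 bits / 9.36667e-06 s = 7.69 Gbps.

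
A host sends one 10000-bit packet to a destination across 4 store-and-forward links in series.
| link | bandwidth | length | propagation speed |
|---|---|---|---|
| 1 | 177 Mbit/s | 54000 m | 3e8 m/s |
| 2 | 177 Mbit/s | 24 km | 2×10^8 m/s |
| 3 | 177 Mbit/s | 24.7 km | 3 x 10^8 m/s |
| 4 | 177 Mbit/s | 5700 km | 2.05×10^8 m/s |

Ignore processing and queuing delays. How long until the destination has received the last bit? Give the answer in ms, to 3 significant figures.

Transmission delay per hop = L/R = 10000/177000000 = 0.0564972 ms; 4 hops → 0.225989 ms.
Propagation delays (d/s per hop): 0.18, 0.12, 0.0823333, 27.8049 ms; sum = 28.1872 ms.
End-to-end = 28.4 ms.

28.4 ms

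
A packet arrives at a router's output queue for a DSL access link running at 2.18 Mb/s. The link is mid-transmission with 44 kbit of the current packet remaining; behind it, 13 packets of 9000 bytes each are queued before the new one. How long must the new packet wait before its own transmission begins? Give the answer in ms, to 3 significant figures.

Each queued packet: L/R = 72000/2180000 = 33.0275 ms.
13 queued → 429.358 ms.
Plus remaining 44000 bits of current packet: 20.1835 ms.
Queuing delay = 450 ms.

450 ms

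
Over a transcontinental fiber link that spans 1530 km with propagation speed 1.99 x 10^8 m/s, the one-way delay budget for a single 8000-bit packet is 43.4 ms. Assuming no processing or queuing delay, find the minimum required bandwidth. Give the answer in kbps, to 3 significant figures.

Propagation delay = 1530000 / 199000000 = 7.68844 ms.
Transmission budget = 43.4 − 7.68844 = 35.7116 ms.
R ≥ L / t_tx = 8000 bits / 0.0357116 s = 224 kbps.

224 kbps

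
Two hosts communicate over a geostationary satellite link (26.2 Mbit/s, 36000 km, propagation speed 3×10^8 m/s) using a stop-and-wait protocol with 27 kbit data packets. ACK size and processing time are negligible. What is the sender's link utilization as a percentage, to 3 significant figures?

t_tx = L/R = 27000/26200000 = 0.00103053 s.
t_prop = 36000000/300000000 = 0.12 s; RTT = 0.24 s.
Cycle = t_tx + RTT = 0.241031 s.
Utilization = t_tx / cycle = 0.00103053/0.241031 = 0.428 %.

0.428 %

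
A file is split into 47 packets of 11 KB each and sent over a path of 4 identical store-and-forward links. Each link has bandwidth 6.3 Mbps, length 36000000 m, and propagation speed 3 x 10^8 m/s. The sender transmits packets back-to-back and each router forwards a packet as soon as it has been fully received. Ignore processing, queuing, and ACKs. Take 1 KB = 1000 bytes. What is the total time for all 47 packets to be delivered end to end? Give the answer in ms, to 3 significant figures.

Per-hop transmission t_tx = L/R = 88000/6300000 = 13.9683 ms.
Per-hop propagation t_prop = 36000000/300000000 = 120 ms.
Pipeline fill: first packet needs 4·t_tx to clear all hops; remaining 46 packets each add one t_tx.
Total = (4+47-1)·t_tx + 4·t_prop = 50·13.9683 + 4·120 = 1180 ms.

1180 ms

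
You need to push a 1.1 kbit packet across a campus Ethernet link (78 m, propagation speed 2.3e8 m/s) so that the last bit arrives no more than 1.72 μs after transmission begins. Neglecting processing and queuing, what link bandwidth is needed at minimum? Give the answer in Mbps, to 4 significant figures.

796.6 Mbps

Propagation delay = 78 / 2.3e+08 = 0.33913 μs.
Transmission budget = 1.72 − 0.33913 = 1.38087 μs.
R ≥ L / t_tx = 1100 bits / 1.38087e-06 s = 796.6 Mbps.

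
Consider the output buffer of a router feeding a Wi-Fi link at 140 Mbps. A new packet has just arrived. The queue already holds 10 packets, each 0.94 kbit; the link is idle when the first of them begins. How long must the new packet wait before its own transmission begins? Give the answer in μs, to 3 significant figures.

Each queued packet: L/R = 940/140000000 = 6.71429 μs.
10 queued → 67.1429 μs.
Queuing delay = 67.1 μs.

67.1 μs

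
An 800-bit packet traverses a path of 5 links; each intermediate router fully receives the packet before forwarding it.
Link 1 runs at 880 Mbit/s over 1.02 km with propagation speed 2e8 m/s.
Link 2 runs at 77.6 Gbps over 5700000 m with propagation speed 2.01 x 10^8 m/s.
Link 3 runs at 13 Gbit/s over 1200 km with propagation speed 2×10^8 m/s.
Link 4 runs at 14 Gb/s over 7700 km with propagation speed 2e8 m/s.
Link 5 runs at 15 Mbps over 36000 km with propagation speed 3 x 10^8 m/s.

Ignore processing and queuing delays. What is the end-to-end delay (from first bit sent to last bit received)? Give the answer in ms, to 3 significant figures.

Transmission delays (L/R per hop): 0.000909091, 1.03093e-05, 6.15385e-05, 5.71429e-05, 0.0533333 ms; sum = 0.0543714 ms.
Propagation delays (d/s per hop): 0.0051, 28.3582, 6, 38.5, 120 ms; sum = 192.863 ms.
End-to-end = 193 ms.

193 ms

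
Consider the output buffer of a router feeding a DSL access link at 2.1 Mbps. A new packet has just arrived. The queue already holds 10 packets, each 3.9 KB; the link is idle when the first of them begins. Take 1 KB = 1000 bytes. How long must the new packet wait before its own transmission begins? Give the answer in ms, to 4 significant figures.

Each queued packet: L/R = 31200/2100000 = 14.8571 ms.
10 queued → 148.571 ms.
Queuing delay = 148.6 ms.

148.6 ms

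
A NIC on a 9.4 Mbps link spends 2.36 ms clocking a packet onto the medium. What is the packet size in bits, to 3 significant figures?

L = R × t_tx = 9400000 b/s × 0.00236 s = 22184 bits.

22200 bits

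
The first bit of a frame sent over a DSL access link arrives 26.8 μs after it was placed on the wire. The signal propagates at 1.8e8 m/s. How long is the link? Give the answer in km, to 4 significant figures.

d = s × t_prop = 180000000 × 2.68e-05 = 4.824 km.

4.824 km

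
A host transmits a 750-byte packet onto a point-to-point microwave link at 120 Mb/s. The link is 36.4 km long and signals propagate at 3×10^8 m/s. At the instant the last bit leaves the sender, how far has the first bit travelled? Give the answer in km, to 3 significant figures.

15.0 km

t_tx = L/R = 6000/120000000 = 5e-05 s.
Distance = s × t_tx = 300000000 × 5e-05 = 15.0 km.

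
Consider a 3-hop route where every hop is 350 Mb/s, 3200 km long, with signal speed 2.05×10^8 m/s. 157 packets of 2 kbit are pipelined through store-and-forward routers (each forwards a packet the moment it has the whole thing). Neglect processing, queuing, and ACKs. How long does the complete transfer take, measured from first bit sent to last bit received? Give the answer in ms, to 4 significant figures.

Per-hop transmission t_tx = L/R = 2000/350000000 = 0.00571429 ms.
Per-hop propagation t_prop = 3200000/2.05e+08 = 15.6098 ms.
Pipeline fill: first packet needs 3·t_tx to clear all hops; remaining 156 packets each add one t_tx.
Total = (3+157-1)·t_tx + 3·t_prop = 159·0.00571429 + 3·15.6098 = 47.74 ms.

47.74 ms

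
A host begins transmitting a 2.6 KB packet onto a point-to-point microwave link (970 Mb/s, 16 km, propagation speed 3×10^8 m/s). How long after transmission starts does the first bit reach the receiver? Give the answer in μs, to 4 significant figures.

First bit experiences only propagation delay: d/s = 16000/300000000 = 53.33 μs.

53.33 μs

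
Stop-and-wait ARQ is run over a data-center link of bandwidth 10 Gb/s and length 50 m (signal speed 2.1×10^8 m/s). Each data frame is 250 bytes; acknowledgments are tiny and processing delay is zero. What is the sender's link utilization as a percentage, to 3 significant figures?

29.6 %

t_tx = L/R = 2000/10000000000 = 2e-07 s.
t_prop = 50/210000000 = 2.38095e-07 s; RTT = 4.7619e-07 s.
Cycle = t_tx + RTT = 6.7619e-07 s.
Utilization = t_tx / cycle = 2e-07/6.7619e-07 = 29.6 %.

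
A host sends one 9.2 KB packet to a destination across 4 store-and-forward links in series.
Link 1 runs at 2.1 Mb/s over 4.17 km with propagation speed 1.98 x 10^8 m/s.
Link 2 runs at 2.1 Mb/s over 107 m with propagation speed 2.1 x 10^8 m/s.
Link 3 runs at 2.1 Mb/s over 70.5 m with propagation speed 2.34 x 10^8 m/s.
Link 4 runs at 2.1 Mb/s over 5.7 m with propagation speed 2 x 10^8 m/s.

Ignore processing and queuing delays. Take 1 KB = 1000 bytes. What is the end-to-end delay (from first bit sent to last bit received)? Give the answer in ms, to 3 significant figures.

140 ms

L = 73600 bits.
Transmission delay per hop = L/R = 73600/2100000 = 35.0476 ms; 4 hops → 140.19 ms.
Propagation delays (d/s per hop): 0.0210606, 0.000509524, 0.000301282, 2.85e-05 ms; sum = 0.0218999 ms.
End-to-end = 140 ms.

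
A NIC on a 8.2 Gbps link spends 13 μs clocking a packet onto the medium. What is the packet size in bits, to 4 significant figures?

L = R × t_tx = 8.2e+09 b/s × 1.3e-05 s = 106600 bits.

106600 bits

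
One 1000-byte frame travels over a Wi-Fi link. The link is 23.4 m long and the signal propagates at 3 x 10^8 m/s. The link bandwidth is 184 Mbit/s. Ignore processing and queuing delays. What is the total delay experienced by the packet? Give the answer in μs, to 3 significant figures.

43.6 μs

L = 1000 × 8 = 8000 bits.
Transmission delay = L/R = 8000 / 184000000 = 43.4783 μs.
Propagation delay = d/s = 23.4 m / 300000000 m/s = 0.078 μs.
Total = 43.6 μs.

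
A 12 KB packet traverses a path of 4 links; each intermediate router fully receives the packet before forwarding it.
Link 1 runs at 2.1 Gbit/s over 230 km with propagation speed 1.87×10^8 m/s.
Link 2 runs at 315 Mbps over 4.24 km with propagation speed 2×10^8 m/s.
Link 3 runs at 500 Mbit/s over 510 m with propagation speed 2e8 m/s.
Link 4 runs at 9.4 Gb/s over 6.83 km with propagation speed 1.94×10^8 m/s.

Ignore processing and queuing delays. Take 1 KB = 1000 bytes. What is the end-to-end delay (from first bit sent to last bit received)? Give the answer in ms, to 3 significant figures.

1.84 ms

L = 96000 bits.
Transmission delays (L/R per hop): 0.0457143, 0.304762, 0.192, 0.0102128 ms; sum = 0.552689 ms.
Propagation delays (d/s per hop): 1.22995, 0.0212, 0.00255, 0.0352062 ms; sum = 1.2889 ms.
End-to-end = 1.84 ms.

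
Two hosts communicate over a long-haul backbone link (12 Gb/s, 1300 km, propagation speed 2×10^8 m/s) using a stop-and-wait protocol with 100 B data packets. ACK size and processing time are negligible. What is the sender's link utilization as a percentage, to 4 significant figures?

0.0005128 %

t_tx = L/R = 800/12000000000 = 6.66667e-08 s.
t_prop = 1300000/200000000 = 0.0065 s; RTT = 0.013 s.
Cycle = t_tx + RTT = 0.0130001 s.
Utilization = t_tx / cycle = 6.66667e-08/0.0130001 = 0.0005128 %.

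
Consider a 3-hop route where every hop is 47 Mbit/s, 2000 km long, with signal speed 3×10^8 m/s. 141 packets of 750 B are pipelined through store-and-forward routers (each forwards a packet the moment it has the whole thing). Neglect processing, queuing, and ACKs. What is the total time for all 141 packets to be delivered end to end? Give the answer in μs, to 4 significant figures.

Per-hop transmission t_tx = L/R = 6000/47000000 = 127.66 μs.
Per-hop propagation t_prop = 2000000/300000000 = 6666.67 μs.
Pipeline fill: first packet needs 3·t_tx to clear all hops; remaining 140 packets each add one t_tx.
Total = (3+141-1)·t_tx + 3·t_prop = 143·127.66 + 3·6666.67 = 38260 μs.

38260 μs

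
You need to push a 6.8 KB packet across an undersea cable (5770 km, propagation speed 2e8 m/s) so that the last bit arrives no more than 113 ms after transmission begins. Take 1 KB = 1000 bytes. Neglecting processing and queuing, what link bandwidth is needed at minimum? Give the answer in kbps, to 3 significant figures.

646 kbps

L = 54400 bits.
Propagation delay = 5770000 / 200000000 = 28.85 ms.
Transmission budget = 113 − 28.85 = 84.15 ms.
R ≥ L / t_tx = 54400 bits / 0.08415 s = 646 kbps.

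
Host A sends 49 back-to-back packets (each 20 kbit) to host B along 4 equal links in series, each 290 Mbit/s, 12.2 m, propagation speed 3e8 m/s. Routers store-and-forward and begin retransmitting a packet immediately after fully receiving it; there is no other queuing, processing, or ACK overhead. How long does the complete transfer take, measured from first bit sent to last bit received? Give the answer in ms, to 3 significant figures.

3.59 ms

Per-hop transmission t_tx = L/R = 20000/290000000 = 0.0689655 ms.
Per-hop propagation t_prop = 12.2/300000000 = 4.06667e-05 ms.
Pipeline fill: first packet needs 4·t_tx to clear all hops; remaining 48 packets each add one t_tx.
Total = (4+49-1)·t_tx + 4·t_prop = 52·0.0689655 + 4·4.06667e-05 = 3.59 ms.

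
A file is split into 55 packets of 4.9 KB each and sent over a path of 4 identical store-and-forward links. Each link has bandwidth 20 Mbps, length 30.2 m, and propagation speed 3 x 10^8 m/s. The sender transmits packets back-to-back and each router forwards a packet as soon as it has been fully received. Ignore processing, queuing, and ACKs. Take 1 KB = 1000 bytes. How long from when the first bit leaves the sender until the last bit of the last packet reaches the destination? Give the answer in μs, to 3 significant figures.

Per-hop transmission t_tx = L/R = 39200/20000000 = 1960 μs.
Per-hop propagation t_prop = 30.2/300000000 = 0.100667 μs.
Pipeline fill: first packet needs 4·t_tx to clear all hops; remaining 54 packets each add one t_tx.
Total = (4+55-1)·t_tx + 4·t_prop = 58·1960 + 4·0.100667 = 114000 μs.

114000 μs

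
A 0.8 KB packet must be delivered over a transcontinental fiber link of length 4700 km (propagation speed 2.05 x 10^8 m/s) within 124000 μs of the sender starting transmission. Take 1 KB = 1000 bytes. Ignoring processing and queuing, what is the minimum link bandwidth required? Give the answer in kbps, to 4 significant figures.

63.32 kbps

L = 6400 bits.
Propagation delay = 4700000 / 2.05e+08 = 22926.8 μs.
Transmission budget = 124000 − 22926.8 = 101073 μs.
R ≥ L / t_tx = 6400 bits / 0.101073 s = 63.32 kbps.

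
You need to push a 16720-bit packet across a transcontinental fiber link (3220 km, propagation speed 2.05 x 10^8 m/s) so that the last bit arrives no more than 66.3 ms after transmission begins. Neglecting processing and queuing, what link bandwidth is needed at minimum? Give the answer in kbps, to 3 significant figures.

Propagation delay = 3220000 / 2.05e+08 = 15.7073 ms.
Transmission budget = 66.3 − 15.7073 = 50.5927 ms.
R ≥ L / t_tx = 16720 bits / 0.0505927 s = 330 kbps.

330 kbps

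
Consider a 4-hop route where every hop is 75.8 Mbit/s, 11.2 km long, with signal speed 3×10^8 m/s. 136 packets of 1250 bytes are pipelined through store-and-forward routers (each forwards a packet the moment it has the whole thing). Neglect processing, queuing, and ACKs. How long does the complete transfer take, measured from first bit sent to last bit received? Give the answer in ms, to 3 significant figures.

Per-hop transmission t_tx = L/R = 10000/75800000 = 0.131926 ms.
Per-hop propagation t_prop = 11200/300000000 = 0.0373333 ms.
Pipeline fill: first packet needs 4·t_tx to clear all hops; remaining 135 packets each add one t_tx.
Total = (4+136-1)·t_tx + 4·t_prop = 139·0.131926 + 4·0.0373333 = 18.5 ms.

18.5 ms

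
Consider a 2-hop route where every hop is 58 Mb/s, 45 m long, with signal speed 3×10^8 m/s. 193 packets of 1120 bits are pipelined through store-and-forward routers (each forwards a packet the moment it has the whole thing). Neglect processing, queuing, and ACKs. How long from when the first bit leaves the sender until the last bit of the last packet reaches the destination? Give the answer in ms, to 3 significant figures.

3.75 ms

Per-hop transmission t_tx = L/R = 1120/58000000 = 0.0193103 ms.
Per-hop propagation t_prop = 45/300000000 = 0.00015 ms.
Pipeline fill: first packet needs 2·t_tx to clear all hops; remaining 192 packets each add one t_tx.
Total = (2+193-1)·t_tx + 2·t_prop = 194·0.0193103 + 2·0.00015 = 3.75 ms.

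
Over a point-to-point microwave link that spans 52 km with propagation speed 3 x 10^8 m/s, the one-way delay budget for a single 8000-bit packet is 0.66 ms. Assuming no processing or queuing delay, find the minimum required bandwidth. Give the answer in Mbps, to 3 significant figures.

16.4 Mbps

Propagation delay = 52000 / 300000000 = 0.173333 ms.
Transmission budget = 0.66 − 0.173333 = 0.486667 ms.
R ≥ L / t_tx = 8000 bits / 0.000486667 s = 16.4 Mbps.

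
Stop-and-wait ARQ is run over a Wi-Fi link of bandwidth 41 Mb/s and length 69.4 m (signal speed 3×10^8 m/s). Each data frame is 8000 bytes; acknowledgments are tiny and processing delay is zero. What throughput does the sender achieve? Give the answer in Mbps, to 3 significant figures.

41.0 Mbps

t_tx = L/R = 64000/41000000 = 0.00156098 s.
t_prop = 69.4/300000000 = 2.31333e-07 s; RTT = 4.62667e-07 s.
Cycle = t_tx + RTT = 0.00156144 s.
Throughput = L / cycle = 64000 / 0.00156144 = 41.0 Mbps.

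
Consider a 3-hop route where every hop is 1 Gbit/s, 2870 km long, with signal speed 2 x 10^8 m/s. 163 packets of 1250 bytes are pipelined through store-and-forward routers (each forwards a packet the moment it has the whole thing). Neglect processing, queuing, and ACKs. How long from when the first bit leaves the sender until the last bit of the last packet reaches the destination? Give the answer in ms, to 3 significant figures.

Per-hop transmission t_tx = L/R = 10000/1000000000 = 0.01 ms.
Per-hop propagation t_prop = 2870000/200000000 = 14.35 ms.
Pipeline fill: first packet needs 3·t_tx to clear all hops; remaining 162 packets each add one t_tx.
Total = (3+163-1)·t_tx + 3·t_prop = 165·0.01 + 3·14.35 = 44.7 ms.

44.7 ms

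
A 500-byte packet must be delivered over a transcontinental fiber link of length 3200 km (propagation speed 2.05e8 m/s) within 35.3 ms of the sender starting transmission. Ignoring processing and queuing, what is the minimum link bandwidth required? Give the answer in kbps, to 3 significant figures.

203 kbps

L = 4000 bits.
Propagation delay = 3200000 / 2.05e+08 = 15.6098 ms.
Transmission budget = 35.3 − 15.6098 = 19.6902 ms.
R ≥ L / t_tx = 4000 bits / 0.0196902 s = 203 kbps.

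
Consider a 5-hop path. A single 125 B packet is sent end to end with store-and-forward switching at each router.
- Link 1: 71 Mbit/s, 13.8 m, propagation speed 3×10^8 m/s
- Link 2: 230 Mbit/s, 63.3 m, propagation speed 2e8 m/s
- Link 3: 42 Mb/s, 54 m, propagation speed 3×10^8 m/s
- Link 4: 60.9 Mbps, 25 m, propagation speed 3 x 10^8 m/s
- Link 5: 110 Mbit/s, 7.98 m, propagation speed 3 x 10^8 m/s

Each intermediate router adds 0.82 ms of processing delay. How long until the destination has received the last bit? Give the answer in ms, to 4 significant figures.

3.348 ms

L = 125 × 8 = 1000 bits.
Transmission delays (L/R per hop): 0.0140845, 0.00434783, 0.0238095, 0.0164204, 0.00909091 ms; sum = 0.0677531 ms.
Propagation delays (d/s per hop): 4.6e-05, 0.0003165, 0.00018, 8.33333e-05, 2.66e-05 ms; sum = 0.000652433 ms.
Processing at 4 router(s): 4 × 0.82 ms = 3.28 ms.
End-to-end = 3.348 ms.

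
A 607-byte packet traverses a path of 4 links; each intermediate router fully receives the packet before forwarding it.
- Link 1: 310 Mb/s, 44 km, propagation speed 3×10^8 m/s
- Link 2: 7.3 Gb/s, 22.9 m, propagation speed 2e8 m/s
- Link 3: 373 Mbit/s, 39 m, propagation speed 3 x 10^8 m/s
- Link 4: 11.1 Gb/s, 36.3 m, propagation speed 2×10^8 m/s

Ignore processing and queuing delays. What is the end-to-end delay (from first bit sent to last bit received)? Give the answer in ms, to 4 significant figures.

L = 607 × 8 = 4856 bits.
Transmission delays (L/R per hop): 0.0156645, 0.000665205, 0.0130188, 0.000437477 ms; sum = 0.029786 ms.
Propagation delays (d/s per hop): 0.146667, 0.0001145, 0.00013, 0.0001815 ms; sum = 0.147093 ms.
End-to-end = 0.1769 ms.

0.1769 ms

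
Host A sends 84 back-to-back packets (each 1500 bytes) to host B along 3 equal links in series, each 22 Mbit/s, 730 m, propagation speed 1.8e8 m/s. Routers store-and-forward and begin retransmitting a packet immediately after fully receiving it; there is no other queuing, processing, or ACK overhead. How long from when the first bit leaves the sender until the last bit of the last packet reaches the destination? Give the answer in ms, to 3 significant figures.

46.9 ms

Per-hop transmission t_tx = L/R = 12000/22000000 = 0.545455 ms.
Per-hop propagation t_prop = 730/180000000 = 0.00405556 ms.
Pipeline fill: first packet needs 3·t_tx to clear all hops; remaining 83 packets each add one t_tx.
Total = (3+84-1)·t_tx + 3·t_prop = 86·0.545455 + 3·0.00405556 = 46.9 ms.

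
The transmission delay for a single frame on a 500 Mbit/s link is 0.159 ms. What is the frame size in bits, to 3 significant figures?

L = R × t_tx = 500000000 b/s × 0.000159 s = 79500 bits.

79500 bits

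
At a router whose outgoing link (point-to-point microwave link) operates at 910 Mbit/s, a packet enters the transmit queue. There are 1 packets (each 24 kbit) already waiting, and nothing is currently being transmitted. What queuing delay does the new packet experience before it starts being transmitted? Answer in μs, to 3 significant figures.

26.4 μs

Each queued packet: L/R = 24000/910000000 = 26.3736 μs.
1 queued → 26.3736 μs.
Queuing delay = 26.4 μs.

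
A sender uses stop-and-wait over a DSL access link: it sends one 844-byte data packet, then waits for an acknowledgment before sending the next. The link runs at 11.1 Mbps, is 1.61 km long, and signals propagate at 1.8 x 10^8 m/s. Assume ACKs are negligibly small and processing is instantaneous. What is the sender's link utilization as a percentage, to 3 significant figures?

t_tx = L/R = 6752/11100000 = 0.000608288 s.
t_prop = 1610/180000000 = 8.94444e-06 s; RTT = 1.78889e-05 s.
Cycle = t_tx + RTT = 0.000626177 s.
Utilization = t_tx / cycle = 0.000608288/0.000626177 = 97.1 %.

97.1 %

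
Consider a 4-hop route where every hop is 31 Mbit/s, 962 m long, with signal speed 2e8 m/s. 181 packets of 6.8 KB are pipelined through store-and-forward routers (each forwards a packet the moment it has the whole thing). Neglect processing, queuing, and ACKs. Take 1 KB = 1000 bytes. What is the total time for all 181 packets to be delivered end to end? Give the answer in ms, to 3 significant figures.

Per-hop transmission t_tx = L/R = 54400/31000000 = 1.75484 ms.
Per-hop propagation t_prop = 962/200000000 = 0.00481 ms.
Pipeline fill: first packet needs 4·t_tx to clear all hops; remaining 180 packets each add one t_tx.
Total = (4+181-1)·t_tx + 4·t_prop = 184·1.75484 + 4·0.00481 = 323 ms.

323 ms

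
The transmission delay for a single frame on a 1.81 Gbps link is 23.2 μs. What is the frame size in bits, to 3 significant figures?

L = R × t_tx = 1810000000 b/s × 2.32e-05 s = 41992 bits.

42000 bits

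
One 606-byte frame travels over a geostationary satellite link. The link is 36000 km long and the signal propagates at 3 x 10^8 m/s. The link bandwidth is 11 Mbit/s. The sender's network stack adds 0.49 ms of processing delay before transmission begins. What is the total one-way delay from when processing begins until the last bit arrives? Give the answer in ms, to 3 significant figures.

121 ms

L = 606 × 8 = 4848 bits.
Transmission delay = L/R = 4848 / 11000000 = 0.440727 ms.
Propagation delay = d/s = 36000000 m / 300000000 m/s = 120 ms.
Plus processing delay 0.49 ms = 0.49 ms.
Total = 121 ms.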